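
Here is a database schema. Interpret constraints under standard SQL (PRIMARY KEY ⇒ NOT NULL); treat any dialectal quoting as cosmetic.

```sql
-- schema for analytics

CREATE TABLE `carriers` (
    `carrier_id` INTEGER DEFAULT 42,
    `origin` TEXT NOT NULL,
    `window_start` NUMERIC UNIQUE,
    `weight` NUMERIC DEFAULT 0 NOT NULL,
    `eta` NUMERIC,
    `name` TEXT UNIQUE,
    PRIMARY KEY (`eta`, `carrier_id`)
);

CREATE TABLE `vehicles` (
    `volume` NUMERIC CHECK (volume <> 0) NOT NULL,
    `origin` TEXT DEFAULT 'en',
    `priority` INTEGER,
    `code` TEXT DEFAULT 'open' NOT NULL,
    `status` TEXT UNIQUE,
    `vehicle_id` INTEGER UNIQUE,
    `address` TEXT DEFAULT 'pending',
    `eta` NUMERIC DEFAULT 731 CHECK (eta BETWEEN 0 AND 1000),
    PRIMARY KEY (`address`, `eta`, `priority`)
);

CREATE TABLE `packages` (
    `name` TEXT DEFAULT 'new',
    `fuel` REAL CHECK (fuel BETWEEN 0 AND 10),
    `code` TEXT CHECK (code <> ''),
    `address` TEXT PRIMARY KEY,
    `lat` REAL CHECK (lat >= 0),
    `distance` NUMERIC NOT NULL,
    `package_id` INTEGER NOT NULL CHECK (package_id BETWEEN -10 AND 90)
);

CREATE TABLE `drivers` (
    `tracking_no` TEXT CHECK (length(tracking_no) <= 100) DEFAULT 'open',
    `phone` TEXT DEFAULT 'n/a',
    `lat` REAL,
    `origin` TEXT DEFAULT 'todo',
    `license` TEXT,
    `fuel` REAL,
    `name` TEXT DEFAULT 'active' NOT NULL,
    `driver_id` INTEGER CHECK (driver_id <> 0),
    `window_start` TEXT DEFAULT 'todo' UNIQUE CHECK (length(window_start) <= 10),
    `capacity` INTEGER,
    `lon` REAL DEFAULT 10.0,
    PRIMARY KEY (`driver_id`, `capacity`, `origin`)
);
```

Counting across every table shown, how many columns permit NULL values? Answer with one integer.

16

carriers: 2 nullable (window_start, name — PK (eta, carrier_id) and explicit NOT NULL columns excluded).
vehicles: 3 nullable (origin, status, vehicle_id — PK (address, eta, priority) and explicit NOT NULL columns excluded).
packages: 4 nullable (name, fuel, code, lat — PK (address) and explicit NOT NULL columns excluded).
drivers: 7 nullable (tracking_no, phone, lat, license, fuel, window_start, lon — PK (driver_id, capacity, origin) and explicit NOT NULL columns excluded).
Total: 2 + 3 + 4 + 7 = 16.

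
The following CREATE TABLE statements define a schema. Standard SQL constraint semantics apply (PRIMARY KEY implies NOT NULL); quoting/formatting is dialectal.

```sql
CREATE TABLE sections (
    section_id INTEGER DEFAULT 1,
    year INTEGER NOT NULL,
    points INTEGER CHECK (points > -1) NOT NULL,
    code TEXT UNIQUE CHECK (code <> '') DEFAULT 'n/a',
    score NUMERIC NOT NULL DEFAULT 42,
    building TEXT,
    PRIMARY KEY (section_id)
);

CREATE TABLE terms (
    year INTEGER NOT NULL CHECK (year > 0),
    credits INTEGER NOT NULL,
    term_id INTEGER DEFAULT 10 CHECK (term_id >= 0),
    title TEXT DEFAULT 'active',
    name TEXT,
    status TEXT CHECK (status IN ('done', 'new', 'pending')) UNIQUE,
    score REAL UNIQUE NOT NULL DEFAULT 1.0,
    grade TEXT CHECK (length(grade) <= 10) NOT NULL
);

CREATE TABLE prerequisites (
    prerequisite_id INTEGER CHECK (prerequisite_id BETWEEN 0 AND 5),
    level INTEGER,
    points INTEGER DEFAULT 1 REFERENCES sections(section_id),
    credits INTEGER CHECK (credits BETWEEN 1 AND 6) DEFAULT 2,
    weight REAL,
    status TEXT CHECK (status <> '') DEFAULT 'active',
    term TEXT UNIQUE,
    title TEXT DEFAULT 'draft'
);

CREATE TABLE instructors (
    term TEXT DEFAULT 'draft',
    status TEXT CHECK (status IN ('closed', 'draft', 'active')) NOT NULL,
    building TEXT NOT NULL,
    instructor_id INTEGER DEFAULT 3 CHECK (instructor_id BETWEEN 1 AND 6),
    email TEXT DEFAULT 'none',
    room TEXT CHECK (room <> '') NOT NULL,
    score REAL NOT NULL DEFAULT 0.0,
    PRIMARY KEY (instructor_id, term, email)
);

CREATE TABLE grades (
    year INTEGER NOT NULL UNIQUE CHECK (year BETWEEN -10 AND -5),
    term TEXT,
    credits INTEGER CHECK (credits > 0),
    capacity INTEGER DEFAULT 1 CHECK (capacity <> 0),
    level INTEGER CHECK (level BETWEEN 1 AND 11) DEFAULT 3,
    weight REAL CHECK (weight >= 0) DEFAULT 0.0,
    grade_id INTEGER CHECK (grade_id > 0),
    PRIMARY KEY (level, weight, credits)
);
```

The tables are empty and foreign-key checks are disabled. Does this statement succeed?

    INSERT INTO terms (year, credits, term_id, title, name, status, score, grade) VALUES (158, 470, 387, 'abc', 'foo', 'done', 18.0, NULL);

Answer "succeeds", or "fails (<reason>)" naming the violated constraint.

fails (NOT NULL on grade)

grade is explicitly set to NULL, but grade is declared NOT NULL.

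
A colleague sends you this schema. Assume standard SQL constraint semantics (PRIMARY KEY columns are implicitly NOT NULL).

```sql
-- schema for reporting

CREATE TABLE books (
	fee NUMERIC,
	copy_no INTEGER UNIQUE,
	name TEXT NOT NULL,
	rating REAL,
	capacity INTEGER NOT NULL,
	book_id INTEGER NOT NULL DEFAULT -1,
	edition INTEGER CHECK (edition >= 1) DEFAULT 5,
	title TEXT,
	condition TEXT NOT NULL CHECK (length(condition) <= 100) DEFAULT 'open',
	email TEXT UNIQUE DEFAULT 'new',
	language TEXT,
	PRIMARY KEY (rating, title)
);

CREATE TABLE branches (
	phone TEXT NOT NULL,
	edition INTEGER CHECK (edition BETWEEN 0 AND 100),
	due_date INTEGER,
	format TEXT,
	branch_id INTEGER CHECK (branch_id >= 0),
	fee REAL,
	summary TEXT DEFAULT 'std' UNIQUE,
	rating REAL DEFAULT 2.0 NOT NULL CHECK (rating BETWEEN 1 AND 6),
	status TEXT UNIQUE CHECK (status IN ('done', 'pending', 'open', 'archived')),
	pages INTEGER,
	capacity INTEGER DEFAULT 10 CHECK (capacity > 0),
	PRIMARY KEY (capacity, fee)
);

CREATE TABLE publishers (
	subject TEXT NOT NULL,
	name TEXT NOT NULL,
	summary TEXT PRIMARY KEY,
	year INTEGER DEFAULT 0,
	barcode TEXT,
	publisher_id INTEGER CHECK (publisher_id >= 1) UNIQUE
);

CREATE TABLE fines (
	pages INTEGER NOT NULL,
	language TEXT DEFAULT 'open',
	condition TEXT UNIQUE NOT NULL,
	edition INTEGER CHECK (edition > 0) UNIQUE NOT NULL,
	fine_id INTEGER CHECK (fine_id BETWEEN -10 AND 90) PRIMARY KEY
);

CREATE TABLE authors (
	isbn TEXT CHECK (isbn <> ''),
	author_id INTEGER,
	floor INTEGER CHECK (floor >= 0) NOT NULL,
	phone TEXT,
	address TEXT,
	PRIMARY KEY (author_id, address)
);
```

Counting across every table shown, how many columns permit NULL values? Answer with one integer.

books: 5 nullable (fee, copy_no, edition, email, language — PK (rating, title) and explicit NOT NULL columns excluded).
branches: 7 nullable (edition, due_date, format, branch_id, summary, status, pages — PK (capacity, fee) and explicit NOT NULL columns excluded).
publishers: 3 nullable (year, barcode, publisher_id — PK (summary) and explicit NOT NULL columns excluded).
fines: 1 nullable (language — PK (fine_id) and explicit NOT NULL columns excluded).
authors: 2 nullable (isbn, phone — PK (author_id, address) and explicit NOT NULL columns excluded).
Total: 5 + 7 + 3 + 1 + 2 = 18.

18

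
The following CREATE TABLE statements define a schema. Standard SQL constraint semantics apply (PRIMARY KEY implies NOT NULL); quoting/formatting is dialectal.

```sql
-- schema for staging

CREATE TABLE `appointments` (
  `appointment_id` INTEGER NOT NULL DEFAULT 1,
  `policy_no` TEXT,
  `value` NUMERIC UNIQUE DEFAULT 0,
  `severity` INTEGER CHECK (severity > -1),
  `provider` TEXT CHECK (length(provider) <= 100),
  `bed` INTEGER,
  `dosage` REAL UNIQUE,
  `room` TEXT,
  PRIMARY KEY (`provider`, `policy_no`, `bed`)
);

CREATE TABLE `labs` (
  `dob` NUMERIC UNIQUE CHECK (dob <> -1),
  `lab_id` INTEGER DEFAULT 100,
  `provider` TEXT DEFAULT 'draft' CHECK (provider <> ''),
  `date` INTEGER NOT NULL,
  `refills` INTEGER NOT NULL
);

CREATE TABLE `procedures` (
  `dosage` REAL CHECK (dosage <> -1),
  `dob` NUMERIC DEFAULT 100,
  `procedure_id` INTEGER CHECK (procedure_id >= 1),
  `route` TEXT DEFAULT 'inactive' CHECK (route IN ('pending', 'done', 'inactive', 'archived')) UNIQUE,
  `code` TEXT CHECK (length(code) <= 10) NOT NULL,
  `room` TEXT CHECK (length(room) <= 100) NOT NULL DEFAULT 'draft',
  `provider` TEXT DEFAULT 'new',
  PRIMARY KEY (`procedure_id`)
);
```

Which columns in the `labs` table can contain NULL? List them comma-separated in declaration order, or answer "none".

- dob: CHECK does not forbid NULL (a CHECK constraint passes when its expression is NULL) → nullable.
- lab_id: DEFAULT only fills an omitted column; an explicit NULL is still allowed → nullable.
- provider: CHECK does not forbid NULL (a CHECK constraint passes when its expression is NULL) → nullable.
- date: declared NOT NULL → not nullable.
- refills: declared NOT NULL → not nullable.

dob, lab_id, provider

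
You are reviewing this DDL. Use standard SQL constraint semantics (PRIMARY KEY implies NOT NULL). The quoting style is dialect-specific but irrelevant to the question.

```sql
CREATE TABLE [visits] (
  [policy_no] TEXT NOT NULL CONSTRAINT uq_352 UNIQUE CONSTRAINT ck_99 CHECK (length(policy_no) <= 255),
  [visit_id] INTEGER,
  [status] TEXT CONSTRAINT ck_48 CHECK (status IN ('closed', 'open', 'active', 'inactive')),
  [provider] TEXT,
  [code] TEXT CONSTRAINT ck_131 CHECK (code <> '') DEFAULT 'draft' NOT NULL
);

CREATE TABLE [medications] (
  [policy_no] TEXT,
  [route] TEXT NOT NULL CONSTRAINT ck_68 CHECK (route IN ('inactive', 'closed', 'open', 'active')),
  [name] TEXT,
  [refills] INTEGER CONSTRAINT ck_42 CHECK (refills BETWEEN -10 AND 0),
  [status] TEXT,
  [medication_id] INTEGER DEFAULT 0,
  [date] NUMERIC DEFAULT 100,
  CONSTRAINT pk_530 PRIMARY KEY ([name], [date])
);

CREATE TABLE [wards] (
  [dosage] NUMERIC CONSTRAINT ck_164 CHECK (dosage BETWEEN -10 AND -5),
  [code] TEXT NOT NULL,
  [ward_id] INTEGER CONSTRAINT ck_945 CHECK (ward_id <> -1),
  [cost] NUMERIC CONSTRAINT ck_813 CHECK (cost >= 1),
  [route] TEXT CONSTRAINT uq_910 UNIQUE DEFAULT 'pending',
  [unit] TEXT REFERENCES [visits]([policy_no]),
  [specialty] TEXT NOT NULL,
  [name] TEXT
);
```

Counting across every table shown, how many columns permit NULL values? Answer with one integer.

13

visits: 3 nullable (visit_id, status, provider — PK none and explicit NOT NULL columns excluded).
medications: 4 nullable (policy_no, refills, status, medication_id — PK (name, date) and explicit NOT NULL columns excluded).
wards: 6 nullable (dosage, ward_id, cost, route, unit, name — PK none and explicit NOT NULL columns excluded).
Total: 3 + 4 + 6 = 13.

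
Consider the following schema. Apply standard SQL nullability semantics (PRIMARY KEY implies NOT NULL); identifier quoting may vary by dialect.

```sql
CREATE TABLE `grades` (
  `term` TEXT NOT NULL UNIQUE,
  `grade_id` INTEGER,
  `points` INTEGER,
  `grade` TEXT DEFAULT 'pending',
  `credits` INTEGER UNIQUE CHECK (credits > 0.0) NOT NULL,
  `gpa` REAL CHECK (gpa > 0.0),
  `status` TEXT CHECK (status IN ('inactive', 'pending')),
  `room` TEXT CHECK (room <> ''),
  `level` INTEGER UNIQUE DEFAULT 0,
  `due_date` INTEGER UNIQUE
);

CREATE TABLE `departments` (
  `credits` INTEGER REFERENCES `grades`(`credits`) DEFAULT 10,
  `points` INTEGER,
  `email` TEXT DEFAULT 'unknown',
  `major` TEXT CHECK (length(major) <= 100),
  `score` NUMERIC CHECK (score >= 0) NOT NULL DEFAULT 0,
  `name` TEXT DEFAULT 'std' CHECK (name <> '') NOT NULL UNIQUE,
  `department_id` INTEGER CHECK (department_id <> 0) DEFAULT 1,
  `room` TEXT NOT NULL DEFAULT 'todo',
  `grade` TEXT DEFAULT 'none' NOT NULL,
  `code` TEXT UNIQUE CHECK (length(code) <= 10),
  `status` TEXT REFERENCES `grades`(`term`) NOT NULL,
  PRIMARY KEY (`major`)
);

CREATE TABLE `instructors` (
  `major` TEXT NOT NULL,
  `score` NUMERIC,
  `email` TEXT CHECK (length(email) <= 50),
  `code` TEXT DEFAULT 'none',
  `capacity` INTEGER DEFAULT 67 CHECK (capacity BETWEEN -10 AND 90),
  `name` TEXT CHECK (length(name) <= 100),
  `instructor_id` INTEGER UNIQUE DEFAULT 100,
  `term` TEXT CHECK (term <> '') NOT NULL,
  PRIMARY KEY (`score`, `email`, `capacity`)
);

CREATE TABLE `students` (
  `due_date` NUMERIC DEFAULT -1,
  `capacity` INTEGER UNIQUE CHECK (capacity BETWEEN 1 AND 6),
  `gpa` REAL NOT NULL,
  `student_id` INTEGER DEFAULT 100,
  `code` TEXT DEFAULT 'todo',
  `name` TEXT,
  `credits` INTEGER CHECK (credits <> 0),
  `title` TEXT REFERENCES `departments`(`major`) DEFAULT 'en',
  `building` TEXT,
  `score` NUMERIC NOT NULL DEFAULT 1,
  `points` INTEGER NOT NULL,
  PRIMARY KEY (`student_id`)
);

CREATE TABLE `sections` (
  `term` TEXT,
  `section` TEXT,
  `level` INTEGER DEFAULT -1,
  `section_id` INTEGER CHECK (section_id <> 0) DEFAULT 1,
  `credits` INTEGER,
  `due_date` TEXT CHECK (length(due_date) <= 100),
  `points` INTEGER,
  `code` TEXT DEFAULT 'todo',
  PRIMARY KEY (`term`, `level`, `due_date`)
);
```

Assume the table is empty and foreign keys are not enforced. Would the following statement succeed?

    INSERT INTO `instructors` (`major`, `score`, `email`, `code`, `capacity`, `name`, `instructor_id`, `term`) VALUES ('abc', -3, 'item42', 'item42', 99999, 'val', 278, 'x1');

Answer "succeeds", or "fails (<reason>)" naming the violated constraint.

The value 99999 for capacity violates CHECK (capacity BETWEEN -10 AND 90).

fails (CHECK on capacity)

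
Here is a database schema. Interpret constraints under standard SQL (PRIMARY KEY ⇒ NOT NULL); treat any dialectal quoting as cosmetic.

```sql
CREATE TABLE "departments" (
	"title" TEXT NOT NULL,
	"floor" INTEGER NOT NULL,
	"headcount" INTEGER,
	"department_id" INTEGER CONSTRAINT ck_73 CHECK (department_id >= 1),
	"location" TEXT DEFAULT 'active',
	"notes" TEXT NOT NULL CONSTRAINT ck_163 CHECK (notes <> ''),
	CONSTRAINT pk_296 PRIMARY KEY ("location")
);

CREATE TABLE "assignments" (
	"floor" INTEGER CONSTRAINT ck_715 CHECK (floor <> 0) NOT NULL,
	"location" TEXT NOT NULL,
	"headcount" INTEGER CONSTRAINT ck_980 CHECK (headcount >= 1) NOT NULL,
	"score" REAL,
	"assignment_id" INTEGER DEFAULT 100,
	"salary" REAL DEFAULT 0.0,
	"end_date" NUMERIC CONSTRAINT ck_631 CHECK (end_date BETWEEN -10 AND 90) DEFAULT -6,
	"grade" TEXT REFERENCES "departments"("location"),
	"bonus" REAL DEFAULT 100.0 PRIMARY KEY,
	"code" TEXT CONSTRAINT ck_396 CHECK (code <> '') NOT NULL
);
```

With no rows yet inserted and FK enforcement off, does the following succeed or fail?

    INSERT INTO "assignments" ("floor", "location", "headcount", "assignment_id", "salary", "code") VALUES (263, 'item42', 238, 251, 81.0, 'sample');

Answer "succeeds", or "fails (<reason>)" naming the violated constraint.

succeeds

NOT NULL columns: bonus defaults to 100.0; code is supplied; floor is supplied; headcount is supplied; location is supplied.
CHECK constraints: 263 satisfies (floor <> 0); 238 satisfies (headcount >= 1); 'sample' satisfies (code <> '').
No constraint is violated.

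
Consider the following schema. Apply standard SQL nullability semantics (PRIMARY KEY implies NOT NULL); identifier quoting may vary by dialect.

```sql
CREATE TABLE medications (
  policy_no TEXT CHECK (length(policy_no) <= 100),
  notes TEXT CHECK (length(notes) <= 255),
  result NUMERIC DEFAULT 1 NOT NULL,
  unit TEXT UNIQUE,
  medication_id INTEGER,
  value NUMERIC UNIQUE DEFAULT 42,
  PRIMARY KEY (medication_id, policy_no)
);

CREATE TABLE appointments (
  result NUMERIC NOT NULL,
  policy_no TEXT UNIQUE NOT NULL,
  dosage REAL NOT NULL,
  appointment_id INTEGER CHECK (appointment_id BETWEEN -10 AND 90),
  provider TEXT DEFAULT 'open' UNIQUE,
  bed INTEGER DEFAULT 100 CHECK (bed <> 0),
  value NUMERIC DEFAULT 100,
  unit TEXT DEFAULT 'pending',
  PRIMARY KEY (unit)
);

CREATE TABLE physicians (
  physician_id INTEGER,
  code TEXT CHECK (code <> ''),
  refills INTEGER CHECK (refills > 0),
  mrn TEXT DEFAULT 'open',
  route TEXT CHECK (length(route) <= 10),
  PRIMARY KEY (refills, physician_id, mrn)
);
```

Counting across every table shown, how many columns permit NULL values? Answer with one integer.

9

medications: 3 nullable (notes, unit, value — PK (medication_id, policy_no) and explicit NOT NULL columns excluded).
appointments: 4 nullable (appointment_id, provider, bed, value — PK (unit) and explicit NOT NULL columns excluded).
physicians: 2 nullable (code, route — PK (refills, physician_id, mrn) and explicit NOT NULL columns excluded).
Total: 3 + 4 + 2 = 9.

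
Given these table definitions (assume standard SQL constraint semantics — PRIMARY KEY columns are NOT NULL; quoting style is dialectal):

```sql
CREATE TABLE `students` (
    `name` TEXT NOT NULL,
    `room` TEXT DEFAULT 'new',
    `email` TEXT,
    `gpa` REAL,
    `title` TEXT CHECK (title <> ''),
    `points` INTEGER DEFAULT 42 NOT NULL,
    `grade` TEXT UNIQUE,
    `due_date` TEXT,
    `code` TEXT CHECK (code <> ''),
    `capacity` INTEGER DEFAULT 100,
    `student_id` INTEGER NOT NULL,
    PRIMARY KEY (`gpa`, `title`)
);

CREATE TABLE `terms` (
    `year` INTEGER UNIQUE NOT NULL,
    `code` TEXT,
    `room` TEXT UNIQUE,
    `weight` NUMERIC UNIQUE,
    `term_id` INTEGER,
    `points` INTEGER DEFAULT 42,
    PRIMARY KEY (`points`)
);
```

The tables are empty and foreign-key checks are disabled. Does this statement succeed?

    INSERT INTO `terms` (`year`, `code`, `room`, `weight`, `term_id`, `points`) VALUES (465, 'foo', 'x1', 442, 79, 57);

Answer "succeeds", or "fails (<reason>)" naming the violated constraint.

succeeds

NOT NULL columns: points is supplied; year is supplied.
No constraint is violated.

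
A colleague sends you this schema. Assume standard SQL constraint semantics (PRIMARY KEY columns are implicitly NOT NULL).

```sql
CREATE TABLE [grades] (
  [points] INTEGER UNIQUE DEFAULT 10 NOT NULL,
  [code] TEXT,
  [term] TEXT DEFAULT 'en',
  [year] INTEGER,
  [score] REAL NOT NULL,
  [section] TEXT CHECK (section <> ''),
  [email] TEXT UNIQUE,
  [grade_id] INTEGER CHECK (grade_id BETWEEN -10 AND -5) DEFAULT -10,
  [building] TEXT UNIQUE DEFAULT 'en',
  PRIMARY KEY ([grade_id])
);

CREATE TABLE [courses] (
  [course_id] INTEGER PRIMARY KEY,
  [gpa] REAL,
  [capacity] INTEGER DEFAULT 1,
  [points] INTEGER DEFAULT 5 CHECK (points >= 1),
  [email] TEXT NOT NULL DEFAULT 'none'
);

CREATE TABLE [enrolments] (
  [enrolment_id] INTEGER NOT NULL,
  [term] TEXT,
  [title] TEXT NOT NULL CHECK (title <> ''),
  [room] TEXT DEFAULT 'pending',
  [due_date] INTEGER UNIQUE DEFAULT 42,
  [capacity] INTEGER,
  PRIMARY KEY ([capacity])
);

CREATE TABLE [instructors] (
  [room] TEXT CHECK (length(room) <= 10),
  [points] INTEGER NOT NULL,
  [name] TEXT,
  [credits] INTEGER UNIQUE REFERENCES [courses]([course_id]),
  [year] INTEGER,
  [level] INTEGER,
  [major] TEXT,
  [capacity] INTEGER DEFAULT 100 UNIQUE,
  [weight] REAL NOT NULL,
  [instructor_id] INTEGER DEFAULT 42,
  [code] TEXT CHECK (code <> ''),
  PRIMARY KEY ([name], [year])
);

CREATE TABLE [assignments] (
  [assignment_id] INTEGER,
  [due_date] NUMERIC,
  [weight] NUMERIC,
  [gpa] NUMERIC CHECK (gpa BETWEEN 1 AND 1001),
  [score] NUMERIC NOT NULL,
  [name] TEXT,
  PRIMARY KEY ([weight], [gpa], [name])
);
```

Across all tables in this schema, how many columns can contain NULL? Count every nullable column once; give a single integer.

grades: 6 nullable (code, term, year, section, email, building — PK (grade_id) and explicit NOT NULL columns excluded).
courses: 3 nullable (gpa, capacity, points — PK (course_id) and explicit NOT NULL columns excluded).
enrolments: 3 nullable (term, room, due_date — PK (capacity) and explicit NOT NULL columns excluded).
instructors: 7 nullable (room, credits, level, major, capacity, instructor_id, code — PK (name, year) and explicit NOT NULL columns excluded).
assignments: 2 nullable (assignment_id, due_date — PK (weight, gpa, name) and explicit NOT NULL columns excluded).
Total: 6 + 3 + 3 + 7 + 2 = 21.

21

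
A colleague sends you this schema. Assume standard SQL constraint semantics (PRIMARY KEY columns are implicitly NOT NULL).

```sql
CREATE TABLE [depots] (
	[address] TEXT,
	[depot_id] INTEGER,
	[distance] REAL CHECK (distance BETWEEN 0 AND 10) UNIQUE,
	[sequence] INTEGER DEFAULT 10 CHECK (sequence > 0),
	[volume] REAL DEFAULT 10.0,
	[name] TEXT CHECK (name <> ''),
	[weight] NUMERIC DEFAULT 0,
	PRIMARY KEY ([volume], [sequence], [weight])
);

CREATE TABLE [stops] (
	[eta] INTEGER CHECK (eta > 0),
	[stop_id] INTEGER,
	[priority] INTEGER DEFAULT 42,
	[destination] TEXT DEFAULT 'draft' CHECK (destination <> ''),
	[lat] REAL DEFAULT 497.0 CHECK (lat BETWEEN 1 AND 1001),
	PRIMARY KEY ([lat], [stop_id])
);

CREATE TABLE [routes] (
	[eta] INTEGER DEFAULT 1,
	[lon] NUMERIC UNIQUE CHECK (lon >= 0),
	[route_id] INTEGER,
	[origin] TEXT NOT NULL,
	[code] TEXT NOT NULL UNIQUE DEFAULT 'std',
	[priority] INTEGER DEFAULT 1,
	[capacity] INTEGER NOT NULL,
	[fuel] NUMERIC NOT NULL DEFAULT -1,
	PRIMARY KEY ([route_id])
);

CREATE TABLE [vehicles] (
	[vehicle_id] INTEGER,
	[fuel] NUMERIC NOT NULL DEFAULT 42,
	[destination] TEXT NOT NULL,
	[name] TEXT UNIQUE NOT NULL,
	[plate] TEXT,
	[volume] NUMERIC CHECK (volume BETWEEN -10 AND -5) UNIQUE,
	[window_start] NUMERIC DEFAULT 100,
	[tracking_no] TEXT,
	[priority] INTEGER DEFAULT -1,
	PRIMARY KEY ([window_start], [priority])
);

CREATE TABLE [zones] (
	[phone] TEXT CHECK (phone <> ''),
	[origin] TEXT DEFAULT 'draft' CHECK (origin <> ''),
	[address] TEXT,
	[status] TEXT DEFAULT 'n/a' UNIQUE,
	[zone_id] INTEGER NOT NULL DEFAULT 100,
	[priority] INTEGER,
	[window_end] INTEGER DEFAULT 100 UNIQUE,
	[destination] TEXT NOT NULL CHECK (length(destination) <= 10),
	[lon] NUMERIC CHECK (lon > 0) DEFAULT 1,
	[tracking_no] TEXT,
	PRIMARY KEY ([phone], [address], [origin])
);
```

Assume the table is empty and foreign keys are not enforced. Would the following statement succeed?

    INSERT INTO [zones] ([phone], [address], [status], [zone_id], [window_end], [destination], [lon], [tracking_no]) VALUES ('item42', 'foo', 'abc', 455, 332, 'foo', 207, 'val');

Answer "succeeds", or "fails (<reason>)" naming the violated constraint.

succeeds

NOT NULL columns: address is supplied; destination is supplied; origin defaults to 'draft'; phone is supplied; zone_id is supplied.
CHECK constraints: 'item42' satisfies (phone <> ''); 'foo' satisfies (length(destination) <= 10); 207 satisfies (lon > 0).
No constraint is violated.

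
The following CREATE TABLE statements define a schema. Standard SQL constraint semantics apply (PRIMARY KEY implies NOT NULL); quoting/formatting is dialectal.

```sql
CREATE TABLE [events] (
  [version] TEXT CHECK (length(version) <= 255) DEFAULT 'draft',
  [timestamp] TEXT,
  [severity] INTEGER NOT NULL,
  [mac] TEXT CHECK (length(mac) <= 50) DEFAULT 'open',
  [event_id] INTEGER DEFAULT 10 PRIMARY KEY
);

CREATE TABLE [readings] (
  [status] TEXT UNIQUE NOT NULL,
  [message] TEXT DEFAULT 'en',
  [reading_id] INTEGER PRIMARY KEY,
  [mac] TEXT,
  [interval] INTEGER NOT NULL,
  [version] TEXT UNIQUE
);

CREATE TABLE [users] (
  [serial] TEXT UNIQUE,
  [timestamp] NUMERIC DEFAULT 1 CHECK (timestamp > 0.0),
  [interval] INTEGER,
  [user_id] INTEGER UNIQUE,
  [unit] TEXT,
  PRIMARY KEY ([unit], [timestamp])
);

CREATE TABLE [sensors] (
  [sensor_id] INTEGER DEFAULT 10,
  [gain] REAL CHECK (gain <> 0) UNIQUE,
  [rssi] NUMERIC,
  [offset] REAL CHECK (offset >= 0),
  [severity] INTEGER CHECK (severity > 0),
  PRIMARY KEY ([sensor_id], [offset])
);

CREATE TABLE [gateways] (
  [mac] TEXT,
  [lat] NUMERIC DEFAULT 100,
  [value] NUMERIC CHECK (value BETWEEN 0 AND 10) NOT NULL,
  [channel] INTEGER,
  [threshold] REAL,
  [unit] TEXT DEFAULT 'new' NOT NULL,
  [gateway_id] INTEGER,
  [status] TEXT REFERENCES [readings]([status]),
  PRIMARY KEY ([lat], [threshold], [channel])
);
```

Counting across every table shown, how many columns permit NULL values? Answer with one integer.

events: 3 nullable (version, timestamp, mac — PK (event_id) and explicit NOT NULL columns excluded).
readings: 3 nullable (message, mac, version — PK (reading_id) and explicit NOT NULL columns excluded).
users: 3 nullable (serial, interval, user_id — PK (unit, timestamp) and explicit NOT NULL columns excluded).
sensors: 3 nullable (gain, rssi, severity — PK (sensor_id, offset) and explicit NOT NULL columns excluded).
gateways: 3 nullable (mac, gateway_id, status — PK (lat, threshold, channel) and explicit NOT NULL columns excluded).
Total: 3 + 3 + 3 + 3 + 3 = 15.

15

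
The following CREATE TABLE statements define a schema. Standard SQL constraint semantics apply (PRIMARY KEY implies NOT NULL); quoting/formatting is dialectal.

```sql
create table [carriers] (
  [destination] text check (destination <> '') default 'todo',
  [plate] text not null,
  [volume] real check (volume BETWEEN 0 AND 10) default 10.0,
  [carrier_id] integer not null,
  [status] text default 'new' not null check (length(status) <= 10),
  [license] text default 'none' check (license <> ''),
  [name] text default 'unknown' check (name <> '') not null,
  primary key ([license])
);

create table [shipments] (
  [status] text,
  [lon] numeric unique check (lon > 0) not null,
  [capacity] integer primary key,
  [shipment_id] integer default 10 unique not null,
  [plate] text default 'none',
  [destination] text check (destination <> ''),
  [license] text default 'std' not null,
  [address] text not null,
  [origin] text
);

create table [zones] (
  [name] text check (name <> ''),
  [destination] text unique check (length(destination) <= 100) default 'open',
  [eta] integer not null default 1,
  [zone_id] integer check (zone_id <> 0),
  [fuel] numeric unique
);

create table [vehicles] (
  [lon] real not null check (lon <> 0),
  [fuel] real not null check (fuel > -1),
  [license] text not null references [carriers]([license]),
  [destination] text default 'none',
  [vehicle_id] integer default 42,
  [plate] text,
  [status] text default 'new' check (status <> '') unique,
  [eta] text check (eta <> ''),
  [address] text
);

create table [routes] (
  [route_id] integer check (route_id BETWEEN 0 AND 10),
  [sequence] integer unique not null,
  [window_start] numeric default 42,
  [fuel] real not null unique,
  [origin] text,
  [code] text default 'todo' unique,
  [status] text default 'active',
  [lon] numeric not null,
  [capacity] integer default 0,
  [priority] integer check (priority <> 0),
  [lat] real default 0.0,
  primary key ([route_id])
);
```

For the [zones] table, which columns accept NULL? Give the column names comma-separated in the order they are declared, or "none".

- name: CHECK does not forbid NULL (a CHECK constraint passes when its expression is NULL) → nullable.
- destination: CHECK does not forbid NULL (a CHECK constraint passes when its expression is NULL) → nullable.
- eta: declared NOT NULL → not nullable.
- zone_id: CHECK does not forbid NULL (a CHECK constraint passes when its expression is NULL) → nullable.
- fuel: UNIQUE does not imply NOT NULL → nullable.

name, destination, zone_id, fuel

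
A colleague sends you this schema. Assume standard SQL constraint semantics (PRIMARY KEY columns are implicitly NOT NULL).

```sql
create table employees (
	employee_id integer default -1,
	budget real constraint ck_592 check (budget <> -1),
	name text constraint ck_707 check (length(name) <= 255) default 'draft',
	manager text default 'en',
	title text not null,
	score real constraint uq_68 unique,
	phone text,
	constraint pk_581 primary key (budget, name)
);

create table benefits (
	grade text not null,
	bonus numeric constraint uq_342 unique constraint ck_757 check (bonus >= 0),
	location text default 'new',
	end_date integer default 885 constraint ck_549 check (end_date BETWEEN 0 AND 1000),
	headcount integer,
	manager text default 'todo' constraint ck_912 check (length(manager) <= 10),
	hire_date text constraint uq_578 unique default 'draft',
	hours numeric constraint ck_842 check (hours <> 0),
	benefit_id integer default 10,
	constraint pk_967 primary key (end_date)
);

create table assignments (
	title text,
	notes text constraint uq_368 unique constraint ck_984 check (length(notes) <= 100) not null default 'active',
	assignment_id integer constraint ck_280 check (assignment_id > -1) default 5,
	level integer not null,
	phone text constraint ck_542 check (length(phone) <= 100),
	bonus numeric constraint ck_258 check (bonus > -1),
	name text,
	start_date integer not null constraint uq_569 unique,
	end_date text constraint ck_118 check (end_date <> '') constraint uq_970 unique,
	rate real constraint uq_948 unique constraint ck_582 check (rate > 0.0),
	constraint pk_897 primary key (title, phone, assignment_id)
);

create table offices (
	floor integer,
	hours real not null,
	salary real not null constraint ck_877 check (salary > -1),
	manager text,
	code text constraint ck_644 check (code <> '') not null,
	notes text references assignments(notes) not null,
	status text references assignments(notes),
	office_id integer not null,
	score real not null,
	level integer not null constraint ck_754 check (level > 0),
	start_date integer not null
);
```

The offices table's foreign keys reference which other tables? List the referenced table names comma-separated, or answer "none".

- notes REFERENCES assignments(notes).
- status REFERENCES assignments(notes).

assignments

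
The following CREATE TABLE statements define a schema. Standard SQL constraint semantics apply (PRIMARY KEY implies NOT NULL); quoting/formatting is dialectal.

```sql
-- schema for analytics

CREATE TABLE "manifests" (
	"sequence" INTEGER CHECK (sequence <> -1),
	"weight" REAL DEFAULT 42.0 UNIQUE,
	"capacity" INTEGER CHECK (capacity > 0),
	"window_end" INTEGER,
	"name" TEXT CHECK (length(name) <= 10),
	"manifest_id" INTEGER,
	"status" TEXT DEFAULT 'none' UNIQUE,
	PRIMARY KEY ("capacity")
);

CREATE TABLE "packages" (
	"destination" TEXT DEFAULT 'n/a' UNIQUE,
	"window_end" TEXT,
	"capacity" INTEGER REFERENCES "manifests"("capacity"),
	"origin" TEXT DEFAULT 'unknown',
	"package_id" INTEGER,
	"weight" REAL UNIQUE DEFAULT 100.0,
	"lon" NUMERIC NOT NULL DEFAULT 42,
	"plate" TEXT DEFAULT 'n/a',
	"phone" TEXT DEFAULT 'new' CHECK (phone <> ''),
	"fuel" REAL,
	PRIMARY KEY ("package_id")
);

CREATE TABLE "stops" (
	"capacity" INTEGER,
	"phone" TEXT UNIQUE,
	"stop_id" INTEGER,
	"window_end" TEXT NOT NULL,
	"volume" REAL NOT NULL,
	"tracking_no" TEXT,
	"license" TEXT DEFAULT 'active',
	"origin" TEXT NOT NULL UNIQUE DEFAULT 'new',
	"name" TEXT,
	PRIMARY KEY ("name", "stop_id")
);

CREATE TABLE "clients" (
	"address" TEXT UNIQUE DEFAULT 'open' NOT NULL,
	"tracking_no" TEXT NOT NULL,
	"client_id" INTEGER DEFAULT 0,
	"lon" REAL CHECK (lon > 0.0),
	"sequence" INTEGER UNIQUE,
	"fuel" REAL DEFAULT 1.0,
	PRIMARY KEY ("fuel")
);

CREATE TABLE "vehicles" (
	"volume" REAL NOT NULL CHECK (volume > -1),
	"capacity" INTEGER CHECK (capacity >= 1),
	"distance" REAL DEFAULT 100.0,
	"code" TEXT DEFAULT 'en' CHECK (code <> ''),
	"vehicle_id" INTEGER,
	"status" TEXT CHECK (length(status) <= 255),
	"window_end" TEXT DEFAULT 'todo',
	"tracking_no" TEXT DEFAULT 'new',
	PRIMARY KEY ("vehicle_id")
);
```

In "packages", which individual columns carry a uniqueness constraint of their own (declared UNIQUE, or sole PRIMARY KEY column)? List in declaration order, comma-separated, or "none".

destination, package_id, weight

- destination: declared UNIQUE → unique.
- window_end: no UNIQUE or single-column PK constraint.
- capacity: no UNIQUE or single-column PK constraint.
- origin: no UNIQUE or single-column PK constraint.
- package_id: single-column PRIMARY KEY → unique.
- weight: declared UNIQUE → unique.
- lon: no UNIQUE or single-column PK constraint.
- plate: no UNIQUE or single-column PK constraint.
- phone: no UNIQUE or single-column PK constraint.
- fuel: no UNIQUE or single-column PK constraint.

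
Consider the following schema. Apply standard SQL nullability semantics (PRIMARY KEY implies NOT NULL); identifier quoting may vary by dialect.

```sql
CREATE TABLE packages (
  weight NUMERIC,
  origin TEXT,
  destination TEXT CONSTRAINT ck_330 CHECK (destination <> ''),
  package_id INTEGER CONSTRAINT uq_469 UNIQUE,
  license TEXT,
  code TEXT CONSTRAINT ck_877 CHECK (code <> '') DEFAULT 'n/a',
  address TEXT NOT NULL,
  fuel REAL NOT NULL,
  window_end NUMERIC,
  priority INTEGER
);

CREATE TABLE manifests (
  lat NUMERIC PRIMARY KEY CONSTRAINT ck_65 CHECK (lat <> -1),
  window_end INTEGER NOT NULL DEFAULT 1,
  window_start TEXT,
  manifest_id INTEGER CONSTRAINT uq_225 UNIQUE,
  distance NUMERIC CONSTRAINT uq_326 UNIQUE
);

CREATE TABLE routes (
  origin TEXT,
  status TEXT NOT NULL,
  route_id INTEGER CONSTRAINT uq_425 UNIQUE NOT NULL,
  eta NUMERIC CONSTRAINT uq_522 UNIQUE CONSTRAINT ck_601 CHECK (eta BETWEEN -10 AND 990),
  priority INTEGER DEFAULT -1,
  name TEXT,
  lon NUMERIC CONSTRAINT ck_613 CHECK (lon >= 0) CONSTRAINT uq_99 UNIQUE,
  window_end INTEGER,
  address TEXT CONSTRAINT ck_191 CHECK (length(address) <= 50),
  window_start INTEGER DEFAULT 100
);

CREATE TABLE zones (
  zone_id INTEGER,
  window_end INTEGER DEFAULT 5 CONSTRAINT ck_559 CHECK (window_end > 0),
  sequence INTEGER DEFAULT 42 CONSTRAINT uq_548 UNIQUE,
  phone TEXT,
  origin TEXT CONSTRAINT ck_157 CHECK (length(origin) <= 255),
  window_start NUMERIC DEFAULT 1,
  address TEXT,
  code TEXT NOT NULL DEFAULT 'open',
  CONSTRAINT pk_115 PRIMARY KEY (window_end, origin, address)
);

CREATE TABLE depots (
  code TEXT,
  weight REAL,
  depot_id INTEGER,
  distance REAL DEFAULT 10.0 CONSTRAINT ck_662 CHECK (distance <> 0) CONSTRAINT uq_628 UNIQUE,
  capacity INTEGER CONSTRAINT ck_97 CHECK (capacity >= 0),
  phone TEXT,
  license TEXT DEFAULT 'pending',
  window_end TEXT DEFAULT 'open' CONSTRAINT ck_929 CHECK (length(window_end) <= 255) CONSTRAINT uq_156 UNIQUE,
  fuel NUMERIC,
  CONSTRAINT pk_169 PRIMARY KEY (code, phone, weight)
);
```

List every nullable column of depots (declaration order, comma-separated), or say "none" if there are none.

- code: part of the PRIMARY KEY, which implies NOT NULL → not nullable.
- weight: part of the PRIMARY KEY, which implies NOT NULL → not nullable.
- depot_id: no NOT NULL constraint applies → nullable.
- distance: CHECK does not forbid NULL (a CHECK constraint passes when its expression is NULL) → nullable.
- capacity: CHECK does not forbid NULL (a CHECK constraint passes when its expression is NULL) → nullable.
- phone: part of the PRIMARY KEY, which implies NOT NULL → not nullable.
- license: DEFAULT only fills an omitted column; an explicit NULL is still allowed → nullable.
- window_end: CHECK does not forbid NULL (a CHECK constraint passes when its expression is NULL) → nullable.
- fuel: no NOT NULL constraint applies → nullable.

depot_id, distance, capacity, license, window_end, fuel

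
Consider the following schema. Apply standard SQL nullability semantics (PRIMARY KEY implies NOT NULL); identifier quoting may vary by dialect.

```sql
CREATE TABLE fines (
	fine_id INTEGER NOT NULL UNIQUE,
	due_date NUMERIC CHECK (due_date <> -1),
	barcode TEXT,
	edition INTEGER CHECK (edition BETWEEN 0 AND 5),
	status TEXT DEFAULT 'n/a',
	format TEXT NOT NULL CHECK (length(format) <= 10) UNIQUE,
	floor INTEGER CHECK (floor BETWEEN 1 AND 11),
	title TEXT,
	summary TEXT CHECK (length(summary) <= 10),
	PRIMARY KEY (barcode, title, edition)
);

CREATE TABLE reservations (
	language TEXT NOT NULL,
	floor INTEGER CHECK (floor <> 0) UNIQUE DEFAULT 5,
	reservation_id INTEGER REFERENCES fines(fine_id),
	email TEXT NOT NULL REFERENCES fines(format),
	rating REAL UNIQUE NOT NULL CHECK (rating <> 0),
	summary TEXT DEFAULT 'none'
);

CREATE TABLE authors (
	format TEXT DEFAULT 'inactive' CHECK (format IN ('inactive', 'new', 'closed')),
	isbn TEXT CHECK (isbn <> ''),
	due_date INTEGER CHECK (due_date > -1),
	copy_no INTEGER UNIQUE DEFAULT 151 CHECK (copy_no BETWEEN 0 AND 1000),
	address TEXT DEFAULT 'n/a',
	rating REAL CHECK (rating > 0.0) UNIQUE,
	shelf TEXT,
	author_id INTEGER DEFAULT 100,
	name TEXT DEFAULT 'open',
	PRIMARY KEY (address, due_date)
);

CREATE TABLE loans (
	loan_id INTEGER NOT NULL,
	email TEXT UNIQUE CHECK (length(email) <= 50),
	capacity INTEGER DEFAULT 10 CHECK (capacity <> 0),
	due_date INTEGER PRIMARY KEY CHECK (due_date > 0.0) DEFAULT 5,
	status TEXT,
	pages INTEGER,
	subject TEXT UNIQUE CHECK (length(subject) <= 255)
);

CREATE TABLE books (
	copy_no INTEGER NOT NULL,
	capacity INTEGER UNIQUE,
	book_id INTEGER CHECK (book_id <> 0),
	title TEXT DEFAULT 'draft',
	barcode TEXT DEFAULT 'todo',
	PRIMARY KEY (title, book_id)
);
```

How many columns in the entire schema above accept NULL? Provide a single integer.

21

fines: 4 nullable (due_date, status, floor, summary — PK (barcode, title, edition) and explicit NOT NULL columns excluded).
reservations: 3 nullable (floor, reservation_id, summary — PK none and explicit NOT NULL columns excluded).
authors: 7 nullable (format, isbn, copy_no, rating, shelf, author_id, name — PK (address, due_date) and explicit NOT NULL columns excluded).
loans: 5 nullable (email, capacity, status, pages, subject — PK (due_date) and explicit NOT NULL columns excluded).
books: 2 nullable (capacity, barcode — PK (title, book_id) and explicit NOT NULL columns excluded).
Total: 4 + 3 + 7 + 5 + 2 = 21.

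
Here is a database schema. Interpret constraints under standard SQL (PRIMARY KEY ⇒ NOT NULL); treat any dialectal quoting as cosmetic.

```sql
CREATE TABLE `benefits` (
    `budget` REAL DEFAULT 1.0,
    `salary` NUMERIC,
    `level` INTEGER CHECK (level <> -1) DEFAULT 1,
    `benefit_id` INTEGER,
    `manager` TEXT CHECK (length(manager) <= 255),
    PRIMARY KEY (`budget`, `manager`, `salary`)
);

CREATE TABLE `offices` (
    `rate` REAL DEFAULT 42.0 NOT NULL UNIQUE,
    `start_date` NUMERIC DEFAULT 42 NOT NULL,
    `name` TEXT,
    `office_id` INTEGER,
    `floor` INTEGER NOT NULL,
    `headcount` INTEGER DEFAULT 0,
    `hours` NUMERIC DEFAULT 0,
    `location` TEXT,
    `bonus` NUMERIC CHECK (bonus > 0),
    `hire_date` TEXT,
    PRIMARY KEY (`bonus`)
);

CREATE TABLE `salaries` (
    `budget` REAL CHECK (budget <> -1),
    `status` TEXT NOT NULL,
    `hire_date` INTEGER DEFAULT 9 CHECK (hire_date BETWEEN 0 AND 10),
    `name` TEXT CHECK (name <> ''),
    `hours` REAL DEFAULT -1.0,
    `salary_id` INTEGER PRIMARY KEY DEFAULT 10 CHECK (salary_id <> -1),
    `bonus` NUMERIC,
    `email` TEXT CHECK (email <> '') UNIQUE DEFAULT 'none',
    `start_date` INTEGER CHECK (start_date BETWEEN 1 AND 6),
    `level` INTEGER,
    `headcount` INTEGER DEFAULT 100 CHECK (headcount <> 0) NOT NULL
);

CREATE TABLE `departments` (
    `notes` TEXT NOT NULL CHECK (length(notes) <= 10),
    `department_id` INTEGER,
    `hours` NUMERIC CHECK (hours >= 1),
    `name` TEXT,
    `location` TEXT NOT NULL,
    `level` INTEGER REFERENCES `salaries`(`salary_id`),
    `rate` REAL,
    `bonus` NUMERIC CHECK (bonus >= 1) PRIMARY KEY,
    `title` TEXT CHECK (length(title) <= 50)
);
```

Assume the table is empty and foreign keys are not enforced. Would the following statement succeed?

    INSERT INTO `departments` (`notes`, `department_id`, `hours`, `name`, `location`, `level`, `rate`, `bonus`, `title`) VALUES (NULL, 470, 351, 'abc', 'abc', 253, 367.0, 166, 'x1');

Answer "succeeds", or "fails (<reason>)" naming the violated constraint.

fails (NOT NULL on notes)

notes is explicitly set to NULL, but notes is declared NOT NULL.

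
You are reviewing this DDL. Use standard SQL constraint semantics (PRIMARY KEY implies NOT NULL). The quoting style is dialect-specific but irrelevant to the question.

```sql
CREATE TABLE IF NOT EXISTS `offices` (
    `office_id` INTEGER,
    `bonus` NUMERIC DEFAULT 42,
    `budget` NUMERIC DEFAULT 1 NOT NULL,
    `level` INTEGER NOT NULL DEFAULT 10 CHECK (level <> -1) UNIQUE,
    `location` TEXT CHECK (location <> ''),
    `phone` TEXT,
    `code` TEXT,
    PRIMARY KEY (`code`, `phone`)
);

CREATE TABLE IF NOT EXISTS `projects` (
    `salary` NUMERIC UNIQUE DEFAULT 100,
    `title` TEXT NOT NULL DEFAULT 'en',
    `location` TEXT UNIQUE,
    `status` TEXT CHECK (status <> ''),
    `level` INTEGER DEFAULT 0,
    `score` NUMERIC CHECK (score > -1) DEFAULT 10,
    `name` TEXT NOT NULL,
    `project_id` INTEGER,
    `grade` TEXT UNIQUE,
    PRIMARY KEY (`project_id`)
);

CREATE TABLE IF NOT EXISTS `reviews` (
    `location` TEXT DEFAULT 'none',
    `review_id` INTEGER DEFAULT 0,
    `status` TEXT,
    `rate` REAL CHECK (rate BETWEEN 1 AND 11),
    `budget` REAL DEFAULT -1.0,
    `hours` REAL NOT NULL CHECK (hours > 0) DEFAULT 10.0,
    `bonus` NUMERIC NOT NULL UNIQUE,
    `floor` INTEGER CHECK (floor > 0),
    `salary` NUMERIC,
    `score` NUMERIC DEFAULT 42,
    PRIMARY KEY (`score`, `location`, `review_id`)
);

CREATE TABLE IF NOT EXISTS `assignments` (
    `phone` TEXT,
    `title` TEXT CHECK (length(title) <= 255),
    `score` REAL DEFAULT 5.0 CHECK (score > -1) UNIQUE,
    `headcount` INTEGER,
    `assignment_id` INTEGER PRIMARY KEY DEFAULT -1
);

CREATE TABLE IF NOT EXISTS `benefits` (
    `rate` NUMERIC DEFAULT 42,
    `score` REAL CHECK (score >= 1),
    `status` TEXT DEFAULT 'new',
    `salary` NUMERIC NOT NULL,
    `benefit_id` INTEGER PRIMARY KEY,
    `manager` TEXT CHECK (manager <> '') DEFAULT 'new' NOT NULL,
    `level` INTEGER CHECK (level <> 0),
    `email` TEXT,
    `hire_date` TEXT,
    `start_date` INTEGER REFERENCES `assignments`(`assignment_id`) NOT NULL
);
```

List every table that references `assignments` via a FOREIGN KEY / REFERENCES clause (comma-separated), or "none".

benefits

- benefits.start_date references assignments(assignment_id).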